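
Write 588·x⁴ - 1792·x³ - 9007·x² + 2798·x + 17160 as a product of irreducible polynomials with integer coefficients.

Testing divisors of the constant over divisors of the leading coefficient, x = 10/7 is a root, so (7·x - 10) divides it; the quotient is 84·x³ - 136·x² - 1481·x - 1716.
Continuing, x = -13/6 is a root, so (6·x + 13) divides it; the quotient is 14·x² - 53·x - 132.
The remaining quadratic factors as (7·x + 12)(2·x - 11).

(2·x - 11)·(6·x + 13)·(7·x + 12)·(7·x - 10)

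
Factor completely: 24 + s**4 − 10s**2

Substitute u = s**2 to get a quadratic in u, then factor.
s**2 − 6 is irreducible over ℤ (6 is not a perfect square).
s**2 − 4 is a difference of squares.

(s + 2)(s − 2)(s**2 − 6)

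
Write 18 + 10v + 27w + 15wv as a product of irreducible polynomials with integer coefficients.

Group as (15wv + 27w) + (10v + 18) = 3w(5v + 9) + 2(5v + 9).
Both groups share the factor (5v + 9).

(3w + 2)(5v + 9)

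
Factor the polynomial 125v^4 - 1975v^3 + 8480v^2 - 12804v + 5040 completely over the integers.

(5v - 12)(5v - 14)(5v - 3)(v - 10)

Among the possible rational roots, v = 14/5 is a root, giving the factor (5v - 14) and quotient 25v^3 - 325v^2 + 786v - 360.
Continuing, v = 10 is a root, so (v - 10) is a factor; dividing leaves 25v^2 - 75v + 36.
The remaining quadratic factors as (5v - 3)(5v - 12).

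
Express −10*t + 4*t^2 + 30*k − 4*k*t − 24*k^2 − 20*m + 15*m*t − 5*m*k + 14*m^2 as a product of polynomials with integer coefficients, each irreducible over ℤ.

(2*m − 3*k + t)*(7*m + 8*k + 4*t − 10)

Group: 7*m*(2*m − 3*k + t) + (8*k + 4*t − 10)*(2*m − 3*k + t); both groups contain (2*m − 3*k + t).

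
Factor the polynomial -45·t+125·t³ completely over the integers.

5·t·(5·t+3)·(5·t-3)

Pull out the common factor 5·t; 25·t²-9 is a difference of squares.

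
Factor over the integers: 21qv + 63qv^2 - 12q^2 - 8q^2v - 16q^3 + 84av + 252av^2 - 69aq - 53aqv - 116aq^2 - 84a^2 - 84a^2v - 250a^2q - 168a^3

Group: 7a(-24a^2 - 22aq - 36av - 12a - 4q^2 - 9qv - 3q) + (4q - 7v)(-24a^2 - 22aq - 36av - 12a - 4q^2 - 9qv - 3q); both groups contain (-24a^2 - 22aq - 36av - 12a - 4q^2 - 9qv - 3q), so (7a + 4q - 7v) is a factor with cofactor -24a^2 - 22aq - 36av - 12a - 4q^2 - 9qv - 3q.
The cofactor groups again: -24a^2 - 22aq - 36av - 12a - 4q^2 - 9qv - 3q = -4a(6a + 4q + 9v + 3) - q(6a + 4q + 9v + 3); both groups contain (6a + 4q + 9v + 3), giving -(4a + q)(6a + 4q + 9v + 3).

-(4a + q)(6a + 4q + 9v + 3)(7a + 4q - 7v)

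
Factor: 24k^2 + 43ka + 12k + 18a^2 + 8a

Group: 8k(3k + 2a) + (9a + 4)(3k + 2a); both groups contain (3k + 2a).

(3k + 2a)(8k + 9a + 4)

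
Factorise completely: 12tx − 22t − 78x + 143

Group as (12tx − 22t) + (−78x + 143) = 2t(6x − 11) − 13(6x − 11).
Both groups share the factor (6x − 11).

(2t − 13)(6x − 11)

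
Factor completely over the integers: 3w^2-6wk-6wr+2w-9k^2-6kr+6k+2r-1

(w-3k-2r+1)(3w+3k-1)

Group: 3w(w-3k-2r+1) + (3k-1)(w-3k-2r+1); both groups contain (w-3k-2r+1).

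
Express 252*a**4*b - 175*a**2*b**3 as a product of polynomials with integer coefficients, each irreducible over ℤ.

Pull out the common factor 7*a**2*b; 36*a**2 - 25*b**2 is a difference of squares.

7*a**2*b*(6*a + 5*b)*(6*a - 5*b)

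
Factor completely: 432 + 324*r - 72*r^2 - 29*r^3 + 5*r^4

By the rational root theorem, r = -6/5 is a root, so (5*r + 6) divides it; the quotient is r^3 - 7*r^2 - 6*r + 72.
Next, r = 4 is a root, so (r - 4) divides it; the quotient is r^2 - 3*r - 18.
The remaining quadratic factors as (r - 6)(r + 3).

(5*r + 6)*(r + 3)*(r - 4)*(r - 6)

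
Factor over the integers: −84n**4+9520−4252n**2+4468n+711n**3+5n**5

(5n−14)(n+1)(n−10)(n**2−5n+68)

Among the possible rational roots, n = 10 is a root, so (n−10) divides it; the quotient is 5n**4−34n**3+371n**2−542n−952.
Next, n = 14/5 is a root, so (5n−14) divides it; the quotient is n**3−4n**2+63n+68.
Then n = −1 is a root, giving the factor (n+1) and quotient n**2−5n+68.
The quadratic n**2−5n+68 has discriminant −247 < 0 and is irreducible over ℤ.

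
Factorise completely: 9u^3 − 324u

Factor out 9u, leaving u^2 − 36, which is a difference of two squares.

9u(u + 6)(u − 6)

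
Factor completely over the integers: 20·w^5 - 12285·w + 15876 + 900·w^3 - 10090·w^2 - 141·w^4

Among the possible rational roots, w = 4/5 is a root, so (5·w - 4) is a factor; dividing leaves 4·w^4 - 25·w^3 + 160·w^2 - 1890·w - 3969.
Next, w = 9 is a root, so (w - 9) divides it; the quotient is 4·w^3 + 11·w^2 + 259·w + 441.
Continuing, w = -7/4 is a root, so (4·w + 7) divides it; the quotient is w^2 + w + 63.
The quadratic w^2 + w + 63 has discriminant -251 < 0 and is irreducible over ℤ.

(4·w + 7)·(5·w - 4)·(w - 9)·(w^2 + w + 63)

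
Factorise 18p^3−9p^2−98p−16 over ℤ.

(3p−8)(6p+1)(p+2)

Testing divisors of the constant over divisors of the leading coefficient, p = −1/6 is a root, giving the factor (6p+1) and quotient 3p^2−2p−16.
The remaining quadratic factors as (3p−8)(p+2).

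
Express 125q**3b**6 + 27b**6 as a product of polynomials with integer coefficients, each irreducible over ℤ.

b**6(5q + 3)(25q**2 - 15q + 9)

Factor out b**6 first: what remains is 125q**3 + 27.
Recognize a sum of cubes with the parts 3 and 5q.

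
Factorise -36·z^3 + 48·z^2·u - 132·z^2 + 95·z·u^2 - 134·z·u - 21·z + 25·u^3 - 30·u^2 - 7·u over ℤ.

-(2·z - 5·u + 7)·(6·z + 5·u + 1)·(3·z + u)

Group: 6·z·(-6·z^2 + 13·z·u - 21·z + 5·u^2 - 7·u) + (5·u + 1)·(-6·z^2 + 13·z·u - 21·z + 5·u^2 - 7·u); both groups contain (-6·z^2 + 13·z·u - 21·z + 5·u^2 - 7·u), so (6·z + 5·u + 1) is a factor with cofactor -6·z^2 + 13·z·u - 21·z + 5·u^2 - 7·u.
The cofactor groups again: -6·z^2 + 13·z·u - 21·z + 5·u^2 - 7·u = -3·z·(2·z - 5·u + 7) - u·(2·z - 5·u + 7); both groups contain (2·z - 5·u + 7), giving -(3·z + u)·(2·z - 5·u + 7).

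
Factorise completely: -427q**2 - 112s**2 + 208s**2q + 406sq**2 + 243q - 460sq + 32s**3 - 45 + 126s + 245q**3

(4s + 5q - 3)(2s + 7q - 3)(4s + 7q - 5)

Group: 2s(16s**2 + 48sq - 32s + 35q**2 - 46q + 15) + (7q - 3)(16s**2 + 48sq - 32s + 35q**2 - 46q + 15); both groups contain (16s**2 + 48sq - 32s + 35q**2 - 46q + 15), so (2s + 7q - 3) is a factor with cofactor 16s**2 + 48sq - 32s + 35q**2 - 46q + 15.
The cofactor groups again: 16s**2 + 48sq - 32s + 35q**2 - 46q + 15 = 4s(4s + 5q - 3) + (7q - 5)(4s + 5q - 3); both groups contain (4s + 5q - 3), giving (4s + 7q - 5)(4s + 5q - 3).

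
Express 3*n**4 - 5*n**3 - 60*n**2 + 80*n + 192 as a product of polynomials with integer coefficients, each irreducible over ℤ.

Trying the rational-root candidates, n = -4 is a root, giving the factor (n + 4) and quotient 3*n**3 - 17*n**2 + 8*n + 48.
Then n = 4 is a root, giving the factor (n - 4) and quotient 3*n**2 - 5*n - 12.
The remaining quadratic factors as (n - 3)(3*n + 4).

(3*n + 4)*(n + 4)*(n - 3)*(n - 4)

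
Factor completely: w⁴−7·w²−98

(w²+7)·(w²−14)

Substitute u = w² to get a quadratic in u, then factor.
w²+7 is irreducible over ℤ (always positive, so no real roots).
w²−14 is irreducible over ℤ (14 is not a perfect square).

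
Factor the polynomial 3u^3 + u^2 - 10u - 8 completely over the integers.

Trying the rational-root candidates, u = -1 is a root, giving the factor (u + 1) and quotient 3u^2 - 2u - 8.
The remaining quadratic factors as (u - 2)(3u + 4).

(3u + 4)(u + 1)(u - 2)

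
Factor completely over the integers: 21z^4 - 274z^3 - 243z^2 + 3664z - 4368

(3z - 7)(7z - 12)(z + 4)(z - 13)

Among the possible rational roots, z = 7/3 is a root, so (3z - 7) divides it; the quotient is 7z^3 - 75z^2 - 256z + 624.
Continuing, z = 13 is a root, so (z - 13) is a factor; dividing leaves 7z^2 + 16z - 48.
The remaining quadratic factors as (z + 4)(7z - 12).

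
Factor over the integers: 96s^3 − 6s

6s(4s + 1)(4s − 1)

Factor out 6s, leaving 16s^2 − 1, which is a difference of two squares.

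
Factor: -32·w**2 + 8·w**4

8·w**2·(w + 2)·(w - 2)

Every term has a factor of 8·w**2. Then w**2 - 4 = (w)² − (2)².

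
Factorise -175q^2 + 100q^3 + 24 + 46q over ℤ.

(4q + 1)(5q - 4)(5q - 6)

By the rational root theorem, q = 4/5 is a root, so (5q - 4) divides it; the quotient is 20q^2 - 19q - 6.
The remaining quadratic factors as (5q - 6)(4q + 1).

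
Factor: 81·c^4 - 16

Write as (9·c^2)² − (4)², then factor 9·c^2 - 4 once more.

(3·c + 2)·(3·c - 2)·(9·c^2 + 4)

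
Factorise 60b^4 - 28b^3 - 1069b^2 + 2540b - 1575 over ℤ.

(2b - 5)(5b - 9)(6b - 7)(b + 5)

Among the possible rational roots, b = 5/2 is a root, so (2b - 5) divides it; the quotient is 30b^3 + 61b^2 - 382b + 315.
Continuing, b = 9/5 is a root, so (5b - 9) is a factor; dividing leaves 6b^2 + 23b - 35.
The remaining quadratic factors as (b + 5)(6b - 7).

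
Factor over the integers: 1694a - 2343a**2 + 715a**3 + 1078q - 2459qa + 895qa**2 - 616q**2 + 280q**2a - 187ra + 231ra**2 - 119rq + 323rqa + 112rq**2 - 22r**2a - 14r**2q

Group: 2r(-7rq - 11ra + 56q**2 + 179qa - 98q + 143a**2 - 154a) + (5a - 11)(-7rq - 11ra + 56q**2 + 179qa - 98q + 143a**2 - 154a); both groups contain (-7rq - 11ra + 56q**2 + 179qa - 98q + 143a**2 - 154a), so (2r + 5a - 11) is a factor with cofactor -7rq - 11ra + 56q**2 + 179qa - 98q + 143a**2 - 154a.
The cofactor groups again: -7rq - 11ra + 56q**2 + 179qa - 98q + 143a**2 - 154a = -7q(r - 8q - 13a + 14) - 11a(r - 8q - 13a + 14); both groups contain (r - 8q - 13a + 14), giving -(7q + 11a)(r - 8q - 13a + 14).

-(r - 8q - 13a + 14)(7q + 11a)(2r + 5a - 11)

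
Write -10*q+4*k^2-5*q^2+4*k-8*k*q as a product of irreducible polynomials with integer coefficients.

Group: 2*k*(2*k-5*q) + (q+2)*(2*k-5*q); both groups contain (2*k-5*q).

(2*k+q+2)*(2*k-5*q)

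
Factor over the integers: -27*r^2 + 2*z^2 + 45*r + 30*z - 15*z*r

Group: z*(2*z + 3*r) + (-9*r + 15)*(2*z + 3*r); both groups contain (2*z + 3*r).

(z - 9*r + 15)*(2*z + 3*r)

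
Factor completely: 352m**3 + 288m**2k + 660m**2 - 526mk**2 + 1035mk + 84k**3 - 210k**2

Group: 11m(32m**2 + 32mk + 60m - 42k**2 + 105k) - 2k(32m**2 + 32mk + 60m - 42k**2 + 105k); both groups contain (32m**2 + 32mk + 60m - 42k**2 + 105k), so (11m - 2k) is a factor with cofactor 32m**2 + 32mk + 60m - 42k**2 + 105k.
The cofactor groups again: 32m**2 + 32mk + 60m - 42k**2 + 105k = 4m(8m - 6k + 15) + 7k(8m - 6k + 15); both groups contain (8m - 6k + 15), giving (4m + 7k)(8m - 6k + 15).

(11m - 2k)(8m - 6k + 15)(4m + 7k)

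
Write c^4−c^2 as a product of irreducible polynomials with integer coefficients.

c^2(c+1)(c−1)

Factor out c^2 first: what remains is c^2−1.
Recognize a difference of squares with the parts c and 1.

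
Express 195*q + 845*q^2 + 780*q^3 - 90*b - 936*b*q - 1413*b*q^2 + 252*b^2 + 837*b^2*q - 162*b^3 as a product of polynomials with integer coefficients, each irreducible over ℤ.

Group: 3*b*(-54*b^2 + 207*b*q + 30*b - 195*q^2 - 65*q) + (-4*q - 3)*(-54*b^2 + 207*b*q + 30*b - 195*q^2 - 65*q); both groups contain (-54*b^2 + 207*b*q + 30*b - 195*q^2 - 65*q), so (3*b - 4*q - 3) is a factor with cofactor -54*b^2 + 207*b*q + 30*b - 195*q^2 - 65*q.
The cofactor groups again: -54*b^2 + 207*b*q + 30*b - 195*q^2 - 65*q = -9*b*(6*b - 13*q) + (15*q + 5)*(6*b - 13*q); both groups contain (6*b - 13*q), giving -(9*b - 15*q - 5)*(6*b - 13*q).

-(3*b - 4*q - 3)*(6*b - 13*q)*(9*b - 15*q - 5)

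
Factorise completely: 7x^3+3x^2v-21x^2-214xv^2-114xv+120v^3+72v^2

Group: 7x(x^2+xv-3x-30v^2-18v) - 4v(x^2+xv-3x-30v^2-18v); both groups contain (x^2+xv-3x-30v^2-18v), so (7x-4v) is a factor with cofactor x^2+xv-3x-30v^2-18v.
The cofactor groups again: x^2+xv-3x-30v^2-18v = x(x+6v) + (-5v-3)(x+6v); both groups contain (x+6v), giving (x-5v-3)(x+6v).

(7x-4v)(x-5v-3)(x+6v)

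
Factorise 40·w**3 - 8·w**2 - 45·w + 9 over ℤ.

Group as (40·w**3 - 45·w) + (-8·w**2 + 9) = 5·w·(8·w**2 - 9) - (8·w**2 - 9).
Both groups share the factor (8·w**2 - 9).

(5·w - 1)·(8·w**2 - 9)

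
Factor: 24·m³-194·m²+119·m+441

(4·m-9)·(6·m+7)·(m-7)

By the rational root theorem, m = 7 is a root, so (m-7) is a factor; dividing leaves 24·m²-26·m-63.
The remaining quadratic factors as (6·m+7)(4·m-9).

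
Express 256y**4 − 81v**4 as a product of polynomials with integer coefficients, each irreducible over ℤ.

(4y − 3v)(4y + 3v)(16y**2 + 9v**2)

Write as (16y**2)² − (9v**2)², then factor 16y**2 − 9v**2 once more.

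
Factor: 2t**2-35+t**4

Substitute u = t**2 to get a quadratic in u, then factor.
t**2-5 is irreducible over ℤ (5 is not a perfect square).
t**2+7 is irreducible over ℤ (always positive, so no real roots).

(t**2+7)(t**2-5)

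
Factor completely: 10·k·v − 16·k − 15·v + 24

Group as (10·k·v − 16·k) + (−15·v + 24) = 2·k·(5·v − 8) − 3·(5·v − 8).
Both groups share the factor (5·v − 8).

(2·k − 3)·(5·v − 8)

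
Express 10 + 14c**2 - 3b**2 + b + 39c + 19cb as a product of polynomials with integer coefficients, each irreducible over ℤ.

Group: 2c(7c - b + 2) + (3b + 5)(7c - b + 2); both groups contain (7c - b + 2).

(7c - b + 2)(2c + 3b + 5)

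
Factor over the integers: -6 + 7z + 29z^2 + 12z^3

By the rational root theorem, z = 1/3 is a root, giving the factor (3z - 1) and quotient 4z^2 + 11z + 6.
The remaining quadratic factors as (4z + 3)(z + 2).

(3z - 1)(4z + 3)(z + 2)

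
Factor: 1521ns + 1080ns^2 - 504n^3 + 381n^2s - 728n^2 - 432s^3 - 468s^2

-(7n - 12s)(8n - 3s)(9n + 12s + 13)

Group: 7n(-72n^2 - 69ns - 104n + 36s^2 + 39s) - 12s(-72n^2 - 69ns - 104n + 36s^2 + 39s); both groups contain (-72n^2 - 69ns - 104n + 36s^2 + 39s), so (7n - 12s) is a factor with cofactor -72n^2 - 69ns - 104n + 36s^2 + 39s.
The cofactor groups again: -72n^2 - 69ns - 104n + 36s^2 + 39s = -8n(9n + 12s + 13) + 3s(9n + 12s + 13); both groups contain (9n + 12s + 13), giving -(8n - 3s)(9n + 12s + 13).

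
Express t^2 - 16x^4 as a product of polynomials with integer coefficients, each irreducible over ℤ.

Recognize a difference of squares with the parts t and 4x^2.

-(4x^2 - t)(4x^2 + t)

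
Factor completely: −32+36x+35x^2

(5x+8)(7x−4)

Need a pair with product 35·(−32) = −1120 and sum 36: that's −20 and 56.
Split the middle term: 35x^2−20x + 56x−32 = 5x(7x−4) + 8(7x−4).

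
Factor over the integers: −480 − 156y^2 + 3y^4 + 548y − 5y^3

(3y − 5)(y + 8)(y − 2)(y − 6)

Among the possible rational roots, y = −8 is a root, giving the factor (y + 8) and quotient 3y^3 − 29y^2 + 76y − 60.
Then y = 2 is a root, so (y − 2) is a factor; dividing leaves 3y^2 − 23y + 30.
The remaining quadratic factors as (3y − 5)(y − 6).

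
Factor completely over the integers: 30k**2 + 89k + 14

(5k + 14)(6k + 1)

Need a pair with product 30·14 = 420 and sum 89: that's 84 and 5.
Split the middle term: 30k**2 + 84k + 5k + 14 = 6k(5k + 14) + (5k + 14).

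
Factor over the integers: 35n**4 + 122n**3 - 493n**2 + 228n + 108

(5n - 9)(7n + 2)(n + 6)(n - 1)

Among the possible rational roots, n = -6 is a root, so (n + 6) divides it; the quotient is 35n**3 - 88n**2 + 35n + 18.
Next, n = -2/7 is a root, so (7n + 2) divides it; the quotient is 5n**2 - 14n + 9.
The remaining quadratic factors as (5n - 9)(n - 1).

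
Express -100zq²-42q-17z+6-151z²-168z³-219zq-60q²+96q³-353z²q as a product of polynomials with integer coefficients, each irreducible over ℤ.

Group: 8z(-21z²-52zq-11z-32q²-12q+2) + (-3q+3)(-21z²-52zq-11z-32q²-12q+2); both groups contain (-21z²-52zq-11z-32q²-12q+2), so (8z-3q+3) is a factor with cofactor -21z²-52zq-11z-32q²-12q+2.
The cofactor groups again: -21z²-52zq-11z-32q²-12q+2 = -3z(7z+8q-1) + (-4q-2)(7z+8q-1); both groups contain (7z+8q-1), giving -(3z+4q+2)(7z+8q-1).

-(8z-3q+3)(3z+4q+2)(7z+8q-1)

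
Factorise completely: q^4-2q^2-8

Substitute u = q^2 to get a quadratic in u, then factor.
q^2-4 is a difference of squares.
q^2+2 is irreducible over ℤ (always positive, so no real roots).

(q+2)(q-2)(q^2+2)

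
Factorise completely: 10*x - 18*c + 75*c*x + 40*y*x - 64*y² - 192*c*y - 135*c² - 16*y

-(15*c + 8*y + 2)*(9*c + 8*y - 5*x)

Group: -15*c*(9*c + 8*y - 5*x) + (-8*y - 2)*(9*c + 8*y - 5*x); both groups contain (9*c + 8*y - 5*x).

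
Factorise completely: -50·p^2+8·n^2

Pull out the common factor 2; 4·n^2-25·p^2 is a difference of squares.

2·(2·n+5·p)·(2·n-5·p)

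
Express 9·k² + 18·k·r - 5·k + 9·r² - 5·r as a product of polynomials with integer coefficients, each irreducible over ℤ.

(9·k + 9·r - 5)·(k + r)

Group: k·(9·k + 9·r - 5) + r·(9·k + 9·r - 5); both groups contain (9·k + 9·r - 5).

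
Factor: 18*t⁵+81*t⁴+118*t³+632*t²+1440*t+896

(3*t+4)*(6*t+7)*(t+4)*(t²−2*t+8)

Among the possible rational roots, t = −7/6 is a root, so (6*t+7) is a factor; dividing leaves 3*t⁴+10*t³+8*t²+96*t+128.
Continuing, t = −4 is a root, so (t+4) divides it; the quotient is 3*t³−2*t²+16*t+32.
Then t = −4/3 is a root, so (3*t+4) is a factor; dividing leaves t²−2*t+8.
The quadratic t²−2*t+8 has discriminant −28 < 0 and is irreducible over ℤ.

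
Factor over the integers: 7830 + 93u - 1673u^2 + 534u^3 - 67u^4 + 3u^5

(3u + 5)(u - 6)(u - 9)(u^2 - 9u + 29)

By the rational root theorem, u = 9 is a root, so (u - 9) divides it; the quotient is 3u^4 - 40u^3 + 174u^2 - 107u - 870.
Continuing, u = -5/3 is a root, so (3u + 5) is a factor; dividing leaves u^3 - 15u^2 + 83u - 174.
Continuing, u = 6 is a root, so (u - 6) is a factor; dividing leaves u^2 - 9u + 29.
The quadratic u^2 - 9u + 29 has discriminant -35 < 0 and is irreducible over ℤ.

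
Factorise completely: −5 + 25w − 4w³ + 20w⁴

Group as (20w⁴ + 25w) + (−4w³ − 5) = 5w(4w³ + 5) − (4w³ + 5).
Both groups share the factor (4w³ + 5).

(5w − 1)(4w³ + 5)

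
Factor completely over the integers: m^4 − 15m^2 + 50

Substitute u = m^2 to get a quadratic in u, then factor.
m^2 − 10 is irreducible over ℤ (10 is not a perfect square).
m^2 − 5 is irreducible over ℤ (5 is not a perfect square).

(m^2 − 10)(m^2 − 5)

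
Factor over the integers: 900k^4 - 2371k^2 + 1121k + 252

By the rational root theorem, k = -1/6 is a root, so (6k + 1) is a factor; dividing leaves 150k^3 - 25k^2 - 391k + 252.
Next, k = 4/5 is a root, so (5k - 4) is a factor; dividing leaves 30k^2 + 19k - 63.
The remaining quadratic factors as (6k - 7)(5k + 9).

(5k + 9)(5k - 4)(6k + 1)(6k - 7)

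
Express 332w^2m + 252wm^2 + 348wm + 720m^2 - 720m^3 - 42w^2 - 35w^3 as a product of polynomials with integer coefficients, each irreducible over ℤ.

-(w - 10m)(5w - 6m + 6)(7w + 12m)

Group: w(-35w^2 - 18wm - 42w + 72m^2 - 72m) - 10m(-35w^2 - 18wm - 42w + 72m^2 - 72m); both groups contain (-35w^2 - 18wm - 42w + 72m^2 - 72m), so (w - 10m) is a factor with cofactor -35w^2 - 18wm - 42w + 72m^2 - 72m.
The cofactor groups again: -35w^2 - 18wm - 42w + 72m^2 - 72m = -7w(5w - 6m + 6) - 12m(5w - 6m + 6); both groups contain (5w - 6m + 6), giving -(7w + 12m)(5w - 6m + 6).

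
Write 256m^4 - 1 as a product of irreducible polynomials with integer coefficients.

(4m + 1)(4m - 1)(16m^2 + 1)

Difference of squares twice: with A = 4m and B = 1, A⁴ − B⁴ = (A² − B²)(A² + B²), and A² − B² factors again.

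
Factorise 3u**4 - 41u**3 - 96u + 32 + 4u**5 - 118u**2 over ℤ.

By the rational root theorem, u = 4 is a root, so (u - 4) is a factor; dividing leaves 4u**4 + 19u**3 + 35u**2 + 22u - 8.
Continuing, u = 1/4 is a root, so (4u - 1) is a factor; dividing leaves u**3 + 5u**2 + 10u + 8.
Next, u = -2 is a root, so (u + 2) divides it; the quotient is u**2 + 3u + 4.
The quadratic u**2 + 3u + 4 has discriminant -7 < 0 and is irreducible over ℤ.

(4u - 1)(u + 2)(u - 4)(u**2 + 3u + 4)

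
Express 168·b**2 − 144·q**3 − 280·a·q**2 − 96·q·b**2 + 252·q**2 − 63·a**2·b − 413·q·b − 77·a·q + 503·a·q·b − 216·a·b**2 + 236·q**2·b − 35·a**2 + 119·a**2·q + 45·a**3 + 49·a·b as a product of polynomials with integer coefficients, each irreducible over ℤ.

(5·a − 9·q + 8·b)·(9·a + 4·q − 7)·(a + 4·q − 3·b)

Group: 5·a·(9·a**2 + 40·a·q − 27·a·b − 7·a + 16·q**2 − 12·q·b − 28·q + 21·b) + (−9·q + 8·b)·(9·a**2 + 40·a·q − 27·a·b − 7·a + 16·q**2 − 12·q·b − 28·q + 21·b); both groups contain (9·a**2 + 40·a·q − 27·a·b − 7·a + 16·q**2 − 12·q·b − 28·q + 21·b), so (5·a − 9·q + 8·b) is a factor with cofactor 9·a**2 + 40·a·q − 27·a·b − 7·a + 16·q**2 − 12·q·b − 28·q + 21·b.
The cofactor groups again: 9·a**2 + 40·a·q − 27·a·b − 7·a + 16·q**2 − 12·q·b − 28·q + 21·b = a·(9·a + 4·q − 7) + (4·q − 3·b)·(9·a + 4·q − 7); both groups contain (9·a + 4·q − 7), giving (a + 4·q − 3·b)·(9·a + 4·q − 7).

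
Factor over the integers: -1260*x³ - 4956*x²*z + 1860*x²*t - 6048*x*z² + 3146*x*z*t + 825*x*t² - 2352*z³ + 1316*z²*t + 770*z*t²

Group: 15*x*(-84*x² - 252*x*z + 124*x*t - 168*z² + 94*z*t + 55*t²) + 14*z*(-84*x² - 252*x*z + 124*x*t - 168*z² + 94*z*t + 55*t²); both groups contain (-84*x² - 252*x*z + 124*x*t - 168*z² + 94*z*t + 55*t²), so (15*x + 14*z) is a factor with cofactor -84*x² - 252*x*z + 124*x*t - 168*z² + 94*z*t + 55*t².
The cofactor groups again: -84*x² - 252*x*z + 124*x*t - 168*z² + 94*z*t + 55*t² = -14*x*(6*x + 12*z - 11*t) + (-14*z - 5*t)*(6*x + 12*z - 11*t); both groups contain (6*x + 12*z - 11*t), giving -(14*x + 14*z + 5*t)*(6*x + 12*z - 11*t).

-(6*x + 12*z - 11*t)*(15*x + 14*z)*(14*x + 14*z + 5*t)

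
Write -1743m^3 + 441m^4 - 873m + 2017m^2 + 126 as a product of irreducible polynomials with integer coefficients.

By the rational root theorem, m = 1/3 is a root, so (3m - 1) divides it; the quotient is 147m^3 - 532m^2 + 495m - 126.
Next, m = 6/7 is a root, so (7m - 6) is a factor; dividing leaves 21m^2 - 58m + 21.
The remaining quadratic factors as (7m - 3)(3m - 7).

(3m - 1)(3m - 7)(7m - 3)(7m - 6)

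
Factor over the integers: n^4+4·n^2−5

Substitute u = n^2 to get a quadratic in u, then factor.
n^2+5 is irreducible over ℤ (always positive, so no real roots).
n^2−1 is a difference of squares.

(n+1)·(n−1)·(n^2+5)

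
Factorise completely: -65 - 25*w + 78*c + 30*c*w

Group as (30*c*w + 78*c) + (-25*w - 65) = 6*c*(5*w + 13) - 5*(5*w + 13).
Both groups share the factor (5*w + 13).

(5*w + 13)*(6*c - 5)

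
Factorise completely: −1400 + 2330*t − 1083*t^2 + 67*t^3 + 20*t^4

(4*t − 5)*(5*t − 7)*(t + 10)*(t − 4)

Testing divisors of the constant over divisors of the leading coefficient, t = −10 is a root, so (t + 10) divides it; the quotient is 20*t^3 − 133*t^2 + 247*t − 140.
Next, t = 7/5 is a root, so (5*t − 7) divides it; the quotient is 4*t^2 − 21*t + 20.
The remaining quadratic factors as (t − 4)(4*t − 5).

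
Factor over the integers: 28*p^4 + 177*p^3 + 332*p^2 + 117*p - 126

(4*p + 7)*(7*p - 3)*(p + 2)*(p + 3)

Among the possible rational roots, p = -2 is a root, so (p + 2) divides it; the quotient is 28*p^3 + 121*p^2 + 90*p - 63.
Then p = -3 is a root, so (p + 3) is a factor; dividing leaves 28*p^2 + 37*p - 21.
The remaining quadratic factors as (7*p - 3)(4*p + 7).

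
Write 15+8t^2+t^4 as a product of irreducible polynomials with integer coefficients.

(t^2+3)(t^2+5)

Substitute u = t^2 to get a quadratic in u, then factor.
t^2+5 is irreducible over ℤ (always positive, so no real roots).
t^2+3 is irreducible over ℤ (always positive, so no real roots).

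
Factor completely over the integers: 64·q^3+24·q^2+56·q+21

Group as (64·q^3+56·q) + (24·q^2+21) = 8·q·(8·q^2+7) + 3·(8·q^2+7).
Both groups share the factor (8·q^2+7).

(8·q+3)·(8·q^2+7)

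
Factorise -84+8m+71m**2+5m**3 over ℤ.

(5m+6)(m+14)(m-1)

Testing divisors of the constant over divisors of the leading coefficient, m = -14 is a root, so (m+14) is a factor; dividing leaves 5m**2+m-6.
The remaining quadratic factors as (m-1)(5m+6).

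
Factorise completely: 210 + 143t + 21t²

(3t + 14)(7t + 15)

Need a pair with product 21·210 = 4410 and sum 143: that's 98 and 45.
Split the middle term: 21t² + 98t + 45t + 210 = 7t(3t + 14) + 15(3t + 14).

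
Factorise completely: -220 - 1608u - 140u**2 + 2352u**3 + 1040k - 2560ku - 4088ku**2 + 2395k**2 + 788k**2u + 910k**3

(13k - 14u - 2)(14k - 12u + 11)(5k + 14u + 10)

Group: 5k(182k**2 - 352ku + 115k + 168u**2 - 130u - 22) + (14u + 10)(182k**2 - 352ku + 115k + 168u**2 - 130u - 22); both groups contain (182k**2 - 352ku + 115k + 168u**2 - 130u - 22), so (5k + 14u + 10) is a factor with cofactor 182k**2 - 352ku + 115k + 168u**2 - 130u - 22.
The cofactor groups again: 182k**2 - 352ku + 115k + 168u**2 - 130u - 22 = 14k(13k - 14u - 2) + (-12u + 11)(13k - 14u - 2); both groups contain (13k - 14u - 2), giving (14k - 12u + 11)(13k - 14u - 2).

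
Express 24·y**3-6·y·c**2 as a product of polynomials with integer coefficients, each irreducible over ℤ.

Every term has a factor of 6·y. Then 4·y**2-c**2 = (2·y)² − (c)².

6·y·(2·y-c)·(2·y+c)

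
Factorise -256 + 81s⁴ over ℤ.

(3s + 4)(3s - 4)(9s² + 16)

(3s)⁴ − (4)⁴ = ((3s)² − (4)²)((3s)² + (4)²); the first factor splits again, the second (9s² + 16) is irreducible.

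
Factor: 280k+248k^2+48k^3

8k(2k+7)(3k+5)

Pull out the common factor 8k, then factor the remaining trinomial.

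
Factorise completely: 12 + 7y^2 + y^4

(y^2 + 3)(y^2 + 4)

Substitute u = y^2 to get a quadratic in u, then factor.
y^2 + 4 is irreducible over ℤ (sum of squares).
y^2 + 3 is irreducible over ℤ (always positive, so no real roots).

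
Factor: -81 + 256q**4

Difference of squares twice: with A = 4q and B = 3, A⁴ − B⁴ = (A² − B²)(A² + B²), and A² − B² factors again.

(4q + 3)(4q - 3)(16q**2 + 9)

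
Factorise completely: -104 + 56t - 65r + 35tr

Group as (35tr + 56t) + (-65r - 104) = 7t(5r + 8) - 13(5r + 8).
Both groups share the factor (5r + 8).

(5r + 8)(7t - 13)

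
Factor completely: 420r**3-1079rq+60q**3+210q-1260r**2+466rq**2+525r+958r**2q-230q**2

Group: 5r(84r**2+158rq-252r+30q**2-115q+105) + 2q(84r**2+158rq-252r+30q**2-115q+105); both groups contain (84r**2+158rq-252r+30q**2-115q+105), so (5r+2q) is a factor with cofactor 84r**2+158rq-252r+30q**2-115q+105.
The cofactor groups again: 84r**2+158rq-252r+30q**2-115q+105 = 6r(14r+3q-7) + (10q-15)(14r+3q-7); both groups contain (14r+3q-7), giving (6r+10q-15)(14r+3q-7).

(6r+10q-15)(5r+2q)(14r+3q-7)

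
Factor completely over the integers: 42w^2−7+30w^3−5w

(5w+7)(6w^2−1)

Group as (30w^3−5w) + (42w^2−7) = 5w(6w^2−1) + 7(6w^2−1).
Both groups share the factor (6w^2−1).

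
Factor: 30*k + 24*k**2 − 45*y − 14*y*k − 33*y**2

Group: −11*y*(3*y − 2*k) + (−12*k − 15)*(3*y − 2*k); both groups contain (3*y − 2*k).

−(3*y − 2*k)*(11*y + 12*k + 15)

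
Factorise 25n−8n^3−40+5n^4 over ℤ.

(5n−8)(n^3+5)

Group as (5n^4+25n) + (−8n^3−40) = 5n(n^3+5) − 8(n^3+5).
Both groups share the factor (n^3+5).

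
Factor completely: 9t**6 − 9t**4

Factor out 9t**4 first: what remains is t**2 − 1.
Recognize a difference of squares with the parts t and 1.

9t**4(t + 1)(t − 1)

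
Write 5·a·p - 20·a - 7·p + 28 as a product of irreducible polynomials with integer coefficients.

(5·a - 7)·(p - 4)

Group as (5·a·p - 20·a) + (-7·p + 28) = 5·a·(p - 4) - 7·(p - 4).
Both groups share the factor (p - 4).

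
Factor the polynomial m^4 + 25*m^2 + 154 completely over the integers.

Substitute u = m^2 to get a quadratic in u, then factor.
m^2 + 11 is irreducible over ℤ (always positive, so no real roots).
m^2 + 14 is irreducible over ℤ (always positive, so no real roots).

(m^2 + 11)*(m^2 + 14)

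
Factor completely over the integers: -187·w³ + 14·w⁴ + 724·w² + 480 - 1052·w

By the rational root theorem, w = 5/2 is a root, giving the factor (2·w - 5) and quotient 7·w³ - 76·w² + 172·w - 96.
Continuing, w = 6/7 is a root, so (7·w - 6) divides it; the quotient is w² - 10·w + 16.
The remaining quadratic factors as (w - 8)(w - 2).

(2·w - 5)·(7·w - 6)·(w - 2)·(w - 8)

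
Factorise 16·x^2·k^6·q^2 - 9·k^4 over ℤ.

Every term has a factor of k^4; factoring it out leaves 16·x^2·k^2·q^2 - 9.
Recognize a difference of squares with the parts 4·x·k·q and 3.

k^4·(4·x·k·q + 3)·(4·x·k·q - 3)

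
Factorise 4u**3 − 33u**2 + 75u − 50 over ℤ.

(4u − 5)(u − 2)(u − 5)

Trying the rational-root candidates, u = 2 is a root, so (u − 2) is a factor; dividing leaves 4u**2 − 25u + 25.
The remaining quadratic factors as (4u − 5)(u − 5).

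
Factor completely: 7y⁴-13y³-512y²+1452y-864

Testing divisors of the constant over divisors of the leading coefficient, y = -9 is a root, giving the factor (y+9) and quotient 7y³-76y²+172y-96.
Next, y = 6/7 is a root, so (7y-6) divides it; the quotient is y²-10y+16.
The remaining quadratic factors as (y-2)(y-8).

(7y-6)(y+9)(y-2)(y-8)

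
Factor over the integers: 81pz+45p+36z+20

Group as (81pz+45p) + (36z+20) = 9p(9z+5) + 4(9z+5).
Both groups share the factor (9z+5).

(9p+4)(9z+5)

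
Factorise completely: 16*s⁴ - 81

(2*s + 3)*(2*s - 3)*(4*s² + 9)

Write as (4*s²)² − (9)², then factor 4*s² - 9 once more.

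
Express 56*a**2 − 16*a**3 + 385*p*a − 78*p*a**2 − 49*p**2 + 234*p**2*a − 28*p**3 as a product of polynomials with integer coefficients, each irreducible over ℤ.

−(4*p − 2*a + 7)*(p − 8*a)*(7*p + a)

Group: 7*p*(−4*p**2 + 34*p*a − 7*p − 16*a**2 + 56*a) + a*(−4*p**2 + 34*p*a − 7*p − 16*a**2 + 56*a); both groups contain (−4*p**2 + 34*p*a − 7*p − 16*a**2 + 56*a), so (7*p + a) is a factor with cofactor −4*p**2 + 34*p*a − 7*p − 16*a**2 + 56*a.
The cofactor groups again: −4*p**2 + 34*p*a − 7*p − 16*a**2 + 56*a = −4*p*(p − 8*a) + (2*a − 7)*(p − 8*a); both groups contain (p − 8*a), giving −(4*p − 2*a + 7)*(p − 8*a).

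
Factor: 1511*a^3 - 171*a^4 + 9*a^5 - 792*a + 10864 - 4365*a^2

Testing divisors of the constant over divisors of the leading coefficient, a = 4 is a root, giving the factor (a - 4) and quotient 9*a^4 - 135*a^3 + 971*a^2 - 481*a - 2716.
Next, a = 7/3 is a root, so (3*a - 7) is a factor; dividing leaves 3*a^3 - 38*a^2 + 235*a + 388.
Then a = -4/3 is a root, giving the factor (3*a + 4) and quotient a^2 - 14*a + 97.
The quadratic a^2 - 14*a + 97 has discriminant -192 < 0 and is irreducible over ℤ.

(3*a + 4)*(3*a - 7)*(a - 4)*(a^2 - 14*a + 97)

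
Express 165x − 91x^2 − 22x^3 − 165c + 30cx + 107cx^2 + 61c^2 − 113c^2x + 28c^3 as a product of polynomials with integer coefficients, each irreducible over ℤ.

Group: 4c(7c^2 − 9cx − 11c + 2x^2 + 11x) + (−11x + 15)(7c^2 − 9cx − 11c + 2x^2 + 11x); both groups contain (7c^2 − 9cx − 11c + 2x^2 + 11x), so (4c − 11x + 15) is a factor with cofactor 7c^2 − 9cx − 11c + 2x^2 + 11x.
The cofactor groups again: 7c^2 − 9cx − 11c + 2x^2 + 11x = 7c(c − x) + (−2x − 11)(c − x); both groups contain (c − x), giving (7c − 2x − 11)(c − x).

(4c − 11x + 15)(7c − 2x − 11)(c − x)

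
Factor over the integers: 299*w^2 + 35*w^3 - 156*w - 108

(5*w + 2)*(7*w - 6)*(w + 9)

By the rational root theorem, w = -9 is a root, so (w + 9) divides it; the quotient is 35*w^2 - 16*w - 12.
The remaining quadratic factors as (5*w + 2)(7*w - 6).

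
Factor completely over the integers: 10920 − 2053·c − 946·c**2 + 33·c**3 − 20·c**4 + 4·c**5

By the rational root theorem, c = 5/2 is a root, so (2·c − 5) is a factor; dividing leaves 2·c**4 − 5·c**3 + 4·c**2 − 463·c − 2184.
Then c = −7/2 is a root, giving the factor (2·c + 7) and quotient c**3 − 6·c**2 + 23·c − 312.
Next, c = 8 is a root, so (c − 8) divides it; the quotient is c**2 + 2·c + 39.
The quadratic c**2 + 2·c + 39 has discriminant −152 < 0 and is irreducible over ℤ.

(2·c + 7)·(2·c − 5)·(c − 8)·(c**2 + 2·c + 39)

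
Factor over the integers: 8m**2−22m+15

(2m−3)(4m−5)

Need a pair with product 8·15 = 120 and sum −22: that's −10 and −12.
Split the middle term: 8m**2−10m − 12m+15 = 2m(4m−5) − 3(4m−5).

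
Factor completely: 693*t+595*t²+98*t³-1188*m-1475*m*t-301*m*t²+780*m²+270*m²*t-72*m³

-(12*m-7*t)*(6*m-7*t-11)*(m-2*t-9)

Group: 12*m*(-6*m²+19*m*t+65*m-14*t²-85*t-99) - 7*t*(-6*m²+19*m*t+65*m-14*t²-85*t-99); both groups contain (-6*m²+19*m*t+65*m-14*t²-85*t-99), so (12*m-7*t) is a factor with cofactor -6*m²+19*m*t+65*m-14*t²-85*t-99.
The cofactor groups again: -6*m²+19*m*t+65*m-14*t²-85*t-99 = -m*(6*m-7*t-11) + (2*t+9)*(6*m-7*t-11); both groups contain (6*m-7*t-11), giving -(m-2*t-9)*(6*m-7*t-11).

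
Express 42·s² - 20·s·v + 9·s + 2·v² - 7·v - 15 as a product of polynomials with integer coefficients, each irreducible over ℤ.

(6·s - 2·v - 3)·(7·s - v + 5)

Group: 7·s·(6·s - 2·v - 3) + (-v + 5)·(6·s - 2·v - 3); both groups contain (6·s - 2·v - 3).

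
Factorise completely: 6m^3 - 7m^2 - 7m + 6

Trying the rational-root candidates, m = 2/3 is a root, so (3m - 2) is a factor; dividing leaves 2m^2 - m - 3.
The remaining quadratic factors as (m + 1)(2m - 3).

(2m - 3)(3m - 2)(m + 1)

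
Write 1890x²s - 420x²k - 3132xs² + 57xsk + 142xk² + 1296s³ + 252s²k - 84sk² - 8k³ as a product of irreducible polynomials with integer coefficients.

Group: 9s(210x² - 348xs - 71xk + 144s² + 60sk + 4k²) - 2k(210x² - 348xs - 71xk + 144s² + 60sk + 4k²); both groups contain (210x² - 348xs - 71xk + 144s² + 60sk + 4k²), so (9s - 2k) is a factor with cofactor 210x² - 348xs - 71xk + 144s² + 60sk + 4k².
The cofactor groups again: 210x² - 348xs - 71xk + 144s² + 60sk + 4k² = 14x(15x - 12s - 4k) + (-12s - k)(15x - 12s - 4k); both groups contain (15x - 12s - 4k), giving (14x - 12s - k)(15x - 12s - 4k).

(9s - 2k)(15x - 12s - 4k)(14x - 12s - k)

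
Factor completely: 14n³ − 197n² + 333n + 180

Testing divisors of the constant over divisors of the leading coefficient, n = 12 is a root, so (n − 12) divides it; the quotient is 14n² − 29n − 15.
The remaining quadratic factors as (2n − 5)(7n + 3).

(2n − 5)(7n + 3)(n − 12)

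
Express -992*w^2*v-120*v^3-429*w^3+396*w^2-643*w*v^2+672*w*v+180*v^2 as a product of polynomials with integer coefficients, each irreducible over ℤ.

Group: 3*w*(-143*w^2-283*w*v+132*w-120*v^2+180*v) + v*(-143*w^2-283*w*v+132*w-120*v^2+180*v); both groups contain (-143*w^2-283*w*v+132*w-120*v^2+180*v), so (3*w+v) is a factor with cofactor -143*w^2-283*w*v+132*w-120*v^2+180*v.
The cofactor groups again: -143*w^2-283*w*v+132*w-120*v^2+180*v = -13*w*(11*w+15*v) + (-8*v+12)*(11*w+15*v); both groups contain (11*w+15*v), giving -(13*w+8*v-12)*(11*w+15*v).

-(11*w+15*v)*(13*w+8*v-12)*(3*w+v)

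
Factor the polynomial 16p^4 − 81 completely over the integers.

Write as (4p^2)² − (9)², then factor 4p^2 − 9 once more.

(2p + 3)(2p − 3)(4p^2 + 9)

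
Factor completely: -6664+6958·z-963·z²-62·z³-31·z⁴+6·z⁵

Testing divisors of the constant over divisors of the leading coefficient, z = 4 is a root, so (z-4) divides it; the quotient is 6·z⁴-7·z³-90·z²-1323·z+1666.
Next, z = 7/6 is a root, giving the factor (6·z-7) and quotient z³-15·z-238.
Continuing, z = 7 is a root, giving the factor (z-7) and quotient z²+7·z+34.
The quadratic z²+7·z+34 has discriminant -87 < 0 and is irreducible over ℤ.

(6·z-7)·(z-4)·(z-7)·(z²+7·z+34)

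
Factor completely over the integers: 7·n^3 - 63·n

7·n·(n + 3)·(n - 3)

Factor out 7·n, leaving n^2 - 9, which is a difference of two squares.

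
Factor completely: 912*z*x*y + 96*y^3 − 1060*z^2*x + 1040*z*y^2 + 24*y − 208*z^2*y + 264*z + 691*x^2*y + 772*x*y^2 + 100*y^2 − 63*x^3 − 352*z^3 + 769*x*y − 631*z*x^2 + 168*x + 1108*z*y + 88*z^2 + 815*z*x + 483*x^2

Group: 11*z*(−32*z^2 − 76*z*x − 16*z*y + 8*z − 9*x^2 + 100*x*y + 69*x + 96*y^2 + 100*y + 24) + (7*x + y)*(−32*z^2 − 76*z*x − 16*z*y + 8*z − 9*x^2 + 100*x*y + 69*x + 96*y^2 + 100*y + 24); both groups contain (−32*z^2 − 76*z*x − 16*z*y + 8*z − 9*x^2 + 100*x*y + 69*x + 96*y^2 + 100*y + 24), so (11*z + 7*x + y) is a factor with cofactor −32*z^2 − 76*z*x − 16*z*y + 8*z − 9*x^2 + 100*x*y + 69*x + 96*y^2 + 100*y + 24.
The cofactor groups again: −32*z^2 − 76*z*x − 16*z*y + 8*z − 9*x^2 + 100*x*y + 69*x + 96*y^2 + 100*y + 24 = −4*z*(8*z + x − 12*y − 8) + (−9*x − 8*y − 3)*(8*z + x − 12*y − 8); both groups contain (8*z + x − 12*y − 8), giving −(4*z + 9*x + 8*y + 3)*(8*z + x − 12*y − 8).

−(11*z + 7*x + y)*(4*z + 9*x + 8*y + 3)*(8*z + x − 12*y − 8)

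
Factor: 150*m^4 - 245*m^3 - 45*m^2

5*m^2*(5*m - 9)*(6*m + 1)

Pull out the common factor 5*m^2, then factor the remaining trinomial.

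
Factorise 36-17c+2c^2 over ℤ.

Need a pair with product 2·36 = 72 and sum -17: that's -8 and -9.
Split the middle term: 2c^2-8c - 9c+36 = 2c(c-4) - 9(c-4).

(2c-9)(c-4)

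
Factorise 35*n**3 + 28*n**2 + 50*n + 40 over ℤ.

Group as (35*n**3 + 50*n) + (28*n**2 + 40) = 5*n*(7*n**2 + 10) + 4*(7*n**2 + 10).
Both groups share the factor (7*n**2 + 10).

(5*n + 4)*(7*n**2 + 10)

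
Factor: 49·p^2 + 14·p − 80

Need a pair with product 49·(−80) = −3920 and sum 14: that's 70 and −56.
Split the middle term: 49·p^2 + 70·p − 56·p − 80 = 7·p·(7·p + 10) − 8·(7·p + 10).

(7·p + 10)·(7·p − 8)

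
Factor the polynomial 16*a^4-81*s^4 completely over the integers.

(2*a)⁴ − (3*s)⁴ = ((2*a)² − (3*s)²)((2*a)² + (3*s)²); the first factor splits again, the second (4*a^2+9*s^2) is irreducible.

(2*a+3*s)*(2*a-3*s)*(4*a^2+9*s^2)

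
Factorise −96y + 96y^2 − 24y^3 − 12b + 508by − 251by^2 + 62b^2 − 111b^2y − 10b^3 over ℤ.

−(10b + y − 2)(b + 3y − 6)(b + 8y)

Group: b(−10b^2 − 81by + 2b − 8y^2 + 16y) + (3y − 6)(−10b^2 − 81by + 2b − 8y^2 + 16y); both groups contain (−10b^2 − 81by + 2b − 8y^2 + 16y), so (b + 3y − 6) is a factor with cofactor −10b^2 − 81by + 2b − 8y^2 + 16y.
The cofactor groups again: −10b^2 − 81by + 2b − 8y^2 + 16y = −10b(b + 8y) + (−y + 2)(b + 8y); both groups contain (b + 8y), giving −(10b + y − 2)(b + 8y).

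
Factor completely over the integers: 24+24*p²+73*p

Need a pair with product 24·24 = 576 and sum 73: that's 9 and 64.
Split the middle term: 24*p²+9*p + 64*p+24 = 3*p*(8*p+3) + 8*(8*p+3).

(3*p+8)*(8*p+3)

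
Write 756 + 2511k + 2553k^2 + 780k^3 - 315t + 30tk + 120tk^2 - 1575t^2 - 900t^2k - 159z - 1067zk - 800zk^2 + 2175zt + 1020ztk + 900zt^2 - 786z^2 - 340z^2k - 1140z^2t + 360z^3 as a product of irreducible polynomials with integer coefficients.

Group: 10z(36z^2 - 60zt - 88zk - 111z + 60tk + 105t + 52k^2 + 139k + 84) + (-15t + 15k + 9)(36z^2 - 60zt - 88zk - 111z + 60tk + 105t + 52k^2 + 139k + 84); both groups contain (36z^2 - 60zt - 88zk - 111z + 60tk + 105t + 52k^2 + 139k + 84), so (10z - 15t + 15k + 9) is a factor with cofactor 36z^2 - 60zt - 88zk - 111z + 60tk + 105t + 52k^2 + 139k + 84.
The cofactor groups again: 36z^2 - 60zt - 88zk - 111z + 60tk + 105t + 52k^2 + 139k + 84 = 4z(9z - 15t - 13k - 12) + (-4k - 7)(9z - 15t - 13k - 12); both groups contain (9z - 15t - 13k - 12), giving (4z - 4k - 7)(9z - 15t - 13k - 12).

(9z - 15t - 13k - 12)(4z - 4k - 7)(10z - 15t + 15k + 9)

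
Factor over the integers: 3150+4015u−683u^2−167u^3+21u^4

Among the possible rational roots, u = −5/7 is a root, so (7u+5) divides it; the quotient is 3u^3−26u^2−79u+630.
Next, u = 9 is a root, so (u−9) is a factor; dividing leaves 3u^2+u−70.
The remaining quadratic factors as (u+5)(3u−14).

(3u−14)(7u+5)(u+5)(u−9)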